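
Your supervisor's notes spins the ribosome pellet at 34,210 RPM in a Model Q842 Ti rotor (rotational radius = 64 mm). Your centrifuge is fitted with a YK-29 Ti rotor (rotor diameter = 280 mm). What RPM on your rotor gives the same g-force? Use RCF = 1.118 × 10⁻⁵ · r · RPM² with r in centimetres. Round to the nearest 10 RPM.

Original rotor: r = 64 mm = 6.4 cm
RCF_original = 1.118 × 10⁻⁵ × 6.4 × (34210)² = 1.118 × 10⁻⁵ × 6.4 × 1,170,324,100 ≈ 83,739 × g
Your rotor: r = 280 mm / 2 = 140 mm = 14 cm
83,739 = 1.118 × 10⁻⁵ × 14 × N²
N² = 83,739 / (15.652 × 10⁻⁵) = 535,005,111
N ≈ √535,005,111 ≈ 23,130.2

≈ 23130 RPM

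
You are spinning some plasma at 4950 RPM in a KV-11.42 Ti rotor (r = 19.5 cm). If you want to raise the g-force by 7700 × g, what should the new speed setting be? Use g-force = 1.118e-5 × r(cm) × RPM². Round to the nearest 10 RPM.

Current RCF = 1.118 × 10⁻⁵ × 19.5 × (4950)² = 1.118 × 10⁻⁵ × 19.5 × 24,502,500 ≈ 5,341.8 × g
Target RCF = 5,341.8 + 7,700 = 13,041.8 × g
N² = 13,041.8 / (21.801 × 10⁻⁵) = 59,822,027
N ≈ √59,822,027 ≈ 7,734.5

7730 RPM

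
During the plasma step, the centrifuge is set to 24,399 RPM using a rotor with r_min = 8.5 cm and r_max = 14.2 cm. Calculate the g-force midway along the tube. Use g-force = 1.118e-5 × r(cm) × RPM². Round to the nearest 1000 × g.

RCF ≈ 76000 × g

r_avg = (8.5 + 14.2) / 2 = 11.35 cm
RCF = 1.118 × 10⁻⁵ × 11.35 × (24399)² = 1.118 × 10⁻⁵ × 11.35 × 595,311,201 ≈ 75,540.8 × g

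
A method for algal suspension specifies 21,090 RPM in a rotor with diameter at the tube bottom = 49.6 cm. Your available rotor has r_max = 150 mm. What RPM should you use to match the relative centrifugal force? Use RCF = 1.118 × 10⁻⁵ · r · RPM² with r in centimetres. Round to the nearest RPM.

Original rotor: r = 49.6 / 2 = 24.8 cm
RCF = 1.118 × 10⁻⁵ × r × N²
RCF_original = 1.118 × 10⁻⁵ × 24.8 × (21090)² = 1.118 × 10⁻⁵ × 24.8 × 444,788,100 ≈ 123,323.7 × g
Your rotor: r = 150 mm = 15.0 cm
123,323.7 = 1.118 × 10⁻⁵ × 15 × N²
N² = 123,323.7 / (16.77 × 10⁻⁵) = 735,382,826
N ≈ √735,382,826 ≈ 27,117.9

≈ 27118 RPM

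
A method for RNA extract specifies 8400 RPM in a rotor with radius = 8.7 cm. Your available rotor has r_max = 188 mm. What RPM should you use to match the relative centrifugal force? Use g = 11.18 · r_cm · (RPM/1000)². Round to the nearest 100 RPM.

5700 RPM

RCF_original = 11.18 × 8.7 × (8.4)² = 11.18 × 8.7 × 70.56 ≈ 6,863.1 × g
Your rotor: r = 188 mm = 18.8 cm
6,863.1 = 11.18 × 18.8 × (N/1000)²
(N/1000)² = 6,863.1 / 210.184 = 32.65282
N = 1000 × √32.65282 ≈ 5,714.3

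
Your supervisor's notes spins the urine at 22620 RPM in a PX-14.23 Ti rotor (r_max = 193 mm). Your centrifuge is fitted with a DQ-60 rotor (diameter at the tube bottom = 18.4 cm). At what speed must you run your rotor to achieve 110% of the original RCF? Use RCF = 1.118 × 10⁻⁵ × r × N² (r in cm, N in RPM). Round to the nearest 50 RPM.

34350 RPM

Original rotor: r = 193 mm = 19.3 cm
RCF_original = 1.118 × 10⁻⁵ × 19.3 × (22620)² = 1.118 × 10⁻⁵ × 19.3 × 511,664,400 ≈ 110,403.9 × g
Target RCF = 1.1 × 110,403.9 ≈ 121,444.3 × g
Your rotor: r = 18.4 / 2 = 9.2 cm
121,444.3 = 1.118 × 10⁻⁵ × 9.2 × N²
N² = 121,444.3 / (10.2856 × 10⁻⁵) = 1,180,721,591
N ≈ √1,180,721,591 ≈ 34,361.6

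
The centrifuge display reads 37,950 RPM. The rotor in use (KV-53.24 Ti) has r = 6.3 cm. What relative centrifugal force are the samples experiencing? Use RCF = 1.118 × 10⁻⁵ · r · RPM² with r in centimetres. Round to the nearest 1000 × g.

≈ 101000 ×g

RCF = 1.118 × 10⁻⁵ × 6.3 × (37950)² = 1.118 × 10⁻⁵ × 6.3 × 1,440,202,500 ≈ 101,439.2 × g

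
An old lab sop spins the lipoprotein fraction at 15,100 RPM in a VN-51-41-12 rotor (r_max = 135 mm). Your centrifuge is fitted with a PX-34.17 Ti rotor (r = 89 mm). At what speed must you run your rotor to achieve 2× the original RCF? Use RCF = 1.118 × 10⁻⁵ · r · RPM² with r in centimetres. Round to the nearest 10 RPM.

Original rotor: r = 135 mm = 13.5 cm
RCF_original = 1.118 × 10⁻⁵ × 13.5 × (15100)² = 1.118 × 10⁻⁵ × 13.5 × 228,010,000 ≈ 34,413.5 × g
Target RCF = 2 × 34,413.5 ≈ 68,827 × g
Your rotor: r = 89 mm = 8.9 cm
68,827 = 1.118 × 10⁻⁵ × 8.9 × N²
N² = 68,827 / (9.9502 × 10⁻⁵) = 691,714,739
N ≈ √691,714,739 ≈ 26,300.5

26300 RPM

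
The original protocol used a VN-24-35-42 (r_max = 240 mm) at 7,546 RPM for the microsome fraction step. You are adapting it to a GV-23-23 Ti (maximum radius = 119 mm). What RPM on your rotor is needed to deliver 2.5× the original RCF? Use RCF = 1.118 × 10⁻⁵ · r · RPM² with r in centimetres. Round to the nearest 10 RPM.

Original rotor: r = 240 mm = 24.0 cm
RCF_original = 1.118 × 10⁻⁵ × 24 × (7546)² = 1.118 × 10⁻⁵ × 24 × 56,942,116 ≈ 15,278.7 × g
Target RCF = 2.5 × 15,278.7 ≈ 38,196.8 × g
Your rotor: r = 119 mm = 11.9 cm
38,196.8 = 1.118 × 10⁻⁵ × 11.9 × N²
N² = 38,196.8 / (13.3042 × 10⁻⁵) = 287,103,321
N ≈ √287,103,321 ≈ 16,944.1

≈ 16940 RPM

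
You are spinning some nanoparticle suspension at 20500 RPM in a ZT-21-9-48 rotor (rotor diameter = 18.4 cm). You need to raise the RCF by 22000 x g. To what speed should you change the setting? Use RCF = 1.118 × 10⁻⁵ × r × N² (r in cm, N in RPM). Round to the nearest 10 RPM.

≈ 25180 RPM

r = 18.4 / 2 = 9.2 cm
Current RCF = 1.118 × 10⁻⁵ × 9.2 × (20500)² = 1.118 × 10⁻⁵ × 9.2 × 420,250,000 ≈ 43,225.2 × g
Target RCF = 43,225.2 + 22,000 = 65,225.2 × g
N² = 65,225.2 / (10.2856 × 10⁻⁵) = 634,140,935
N ≈ √634,140,935 ≈ 25,182.2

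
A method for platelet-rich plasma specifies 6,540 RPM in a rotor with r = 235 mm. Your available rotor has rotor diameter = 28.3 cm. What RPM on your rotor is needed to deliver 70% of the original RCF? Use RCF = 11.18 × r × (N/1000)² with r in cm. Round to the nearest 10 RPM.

Original rotor: r = 235 mm = 23.5 cm
RCF = 11.18 × r × (N/1000)²
RCF_original = 11.18 × 23.5 × (6.54)² = 11.18 × 23.5 × 42.7716 ≈ 11,237.4 × g
Target RCF = 0.7 × 11,237.4 ≈ 7,866.2 × g
Your rotor: r = 28.3 / 2 = 14.15 cm
7,866.2 = 11.18 × 14.15 × (N/1000)²
(N/1000)² = 7,866.2 / 158.197 = 49.72408
N = 1000 × √49.72408 ≈ 7,051.5

7050 RPM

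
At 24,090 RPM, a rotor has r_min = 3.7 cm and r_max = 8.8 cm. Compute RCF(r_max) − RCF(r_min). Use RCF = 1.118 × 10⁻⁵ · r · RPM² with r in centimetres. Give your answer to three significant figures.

ΔRCF = 1.118 × 10⁻⁵ × (r_max − r_min) × N² = 1.118 × 10⁻⁵ × 5.1 × 580,328,100 ≈ 33,089.1

ΔRCF ≈ 33100 ×g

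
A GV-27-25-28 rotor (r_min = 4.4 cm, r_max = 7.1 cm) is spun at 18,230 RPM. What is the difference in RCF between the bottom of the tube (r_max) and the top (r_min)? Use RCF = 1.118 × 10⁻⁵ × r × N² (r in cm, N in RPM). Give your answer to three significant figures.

ΔRCF = 1.118 × 10⁻⁵ × (r_max − r_min) × N² = 1.118 × 10⁻⁵ × 2.7 × 332,332,900 ≈ 10,031.8

ΔRCF ≈ 10000 × g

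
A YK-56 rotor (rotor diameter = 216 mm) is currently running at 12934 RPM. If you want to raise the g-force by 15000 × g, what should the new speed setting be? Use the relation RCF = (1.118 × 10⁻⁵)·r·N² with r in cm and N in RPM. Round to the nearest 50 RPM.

r = 216 mm / 2 = 108 mm = 10.8 cm
Current RCF = 1.118 × 10⁻⁵ × 10.8 × (12934)² = 1.118 × 10⁻⁵ × 10.8 × 167,288,356 ≈ 20,199.1 × g
Target RCF = 20,199.1 + 15,000 = 35,199.1 × g
N² = 35,199.1 / (12.0744 × 10⁻⁵) = 291,518,419
N ≈ √291,518,419 ≈ 17,073.9

≈ 17050 RPM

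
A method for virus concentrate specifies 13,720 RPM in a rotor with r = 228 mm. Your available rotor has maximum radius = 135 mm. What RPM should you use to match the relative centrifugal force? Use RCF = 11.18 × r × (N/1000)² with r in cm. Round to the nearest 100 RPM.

≈ 17800 RPM

Original rotor: r = 228 mm = 22.8 cm
RCF_original = 11.18 × 22.8 × (13.72)² = 11.18 × 22.8 × 188.2384 ≈ 47,982.7 × g
Your rotor: r = 135 mm = 13.5 cm
47,982.7 = 11.18 × 13.5 × (N/1000)²
(N/1000)² = 47,982.7 / 150.93 = 317.9136
N = 1000 × √317.9136 ≈ 17,830.1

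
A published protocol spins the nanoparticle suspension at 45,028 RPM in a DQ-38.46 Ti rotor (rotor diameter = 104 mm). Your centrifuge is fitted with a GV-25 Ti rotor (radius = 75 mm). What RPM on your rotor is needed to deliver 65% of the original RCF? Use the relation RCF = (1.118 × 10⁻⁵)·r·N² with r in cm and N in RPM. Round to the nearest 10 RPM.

≈ 30230 RPM

Original rotor: r = 104 mm / 2 = 52 mm = 5.2 cm
RCF_original = 1.118 × 10⁻⁵ × 5.2 × (45028)² = 1.118 × 10⁻⁵ × 5.2 × 2,027,520,784 ≈ 117,871.9 × g
Target RCF = 0.65 × 117,871.9 ≈ 76,616.7 × g
Your rotor: r = 75 mm = 7.5 cm
76,616.7 = 1.118 × 10⁻⁵ × 7.5 × N²
N² = 76,616.7 / (8.385 × 10⁻⁵) = 913,735,242
N ≈ √913,735,242 ≈ 30,228.1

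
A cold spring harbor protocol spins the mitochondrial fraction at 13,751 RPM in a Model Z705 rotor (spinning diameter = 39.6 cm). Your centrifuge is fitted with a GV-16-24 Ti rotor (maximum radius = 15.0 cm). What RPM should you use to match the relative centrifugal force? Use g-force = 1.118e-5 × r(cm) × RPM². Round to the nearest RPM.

15799 RPM

Original rotor: r = 39.6 / 2 = 19.8 cm
RCF_original = 1.118 × 10⁻⁵ × 19.8 × (13751)² = 1.118 × 10⁻⁵ × 19.8 × 189,090,001 ≈ 41,857.7 × g
41,857.7 = 1.118 × 10⁻⁵ × 15 × N²
N² = 41,857.7 / (16.77 × 10⁻⁵) = 249,598,688
N ≈ √249,598,688 ≈ 15,798.7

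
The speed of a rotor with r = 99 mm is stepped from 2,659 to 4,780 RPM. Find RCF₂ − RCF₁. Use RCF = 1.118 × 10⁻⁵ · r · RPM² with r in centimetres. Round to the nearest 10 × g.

r = 99 mm = 9.9 cm
RCF₁ = 1.118 × 10⁻⁵ × 9.9 × (2659)² = 1.118 × 10⁻⁵ × 9.9 × 7,070,281 ≈ 782.6 × g
RCF₂ = 1.118 × 10⁻⁵ × 9.9 × (4780)² = 1.118 × 10⁻⁵ × 9.9 × 22,848,400 ≈ 2,528.9 × g
Increase = 2,528.9 − 782.6 = 1,746.3

1750 × g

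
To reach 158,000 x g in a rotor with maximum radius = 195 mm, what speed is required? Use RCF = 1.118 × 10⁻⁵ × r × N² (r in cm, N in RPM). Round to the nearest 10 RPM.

26920 RPM

r = 195 mm = 19.5 cm
158,000 = 1.118 × 10⁻⁵ × 19.5 × N²
N² = 158,000 / (21.801 × 10⁻⁵) = 724,737,397
N ≈ √724,737,397 ≈ 26,920.9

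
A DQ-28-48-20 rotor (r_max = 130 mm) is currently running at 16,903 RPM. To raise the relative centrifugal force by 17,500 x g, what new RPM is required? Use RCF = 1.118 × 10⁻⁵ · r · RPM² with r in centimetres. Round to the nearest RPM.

≈ 20152 RPM

r = 130 mm = 13.0 cm
Current RCF = 1.118 × 10⁻⁵ × 13 × (16903)² = 1.118 × 10⁻⁵ × 13 × 285,711,409 ≈ 41,525.3 × g
Target RCF = 41,525.3 + 17,500 = 59,025.3 × g
N² = 59,025.3 / (14.534 × 10⁻⁵) = 406,118,756
N ≈ √406,118,756 ≈ 20,152.4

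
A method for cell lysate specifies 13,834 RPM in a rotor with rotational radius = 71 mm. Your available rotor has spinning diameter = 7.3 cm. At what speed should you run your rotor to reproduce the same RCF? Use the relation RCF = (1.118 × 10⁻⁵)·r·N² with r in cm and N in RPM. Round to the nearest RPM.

Original rotor: r = 71 mm = 7.1 cm
RCF_original = 1.118 × 10⁻⁵ × 7.1 × (13834)² = 1.118 × 10⁻⁵ × 7.1 × 191,379,556 ≈ 15,191.3 × g
Your rotor: r = 7.3 / 2 = 3.65 cm
15,191.3 = 1.118 × 10⁻⁵ × 3.65 × N²
N² = 15,191.3 / (4.0807 × 10⁻⁵) = 372,271,914
N ≈ √372,271,914 ≈ 19,294.3

19294 RPM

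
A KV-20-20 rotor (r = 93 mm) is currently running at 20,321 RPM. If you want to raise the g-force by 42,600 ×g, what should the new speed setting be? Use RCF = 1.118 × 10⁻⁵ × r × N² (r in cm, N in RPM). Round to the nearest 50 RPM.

28700 RPM

r = 93 mm = 9.3 cm
Current RCF = 1.118 × 10⁻⁵ × 9.3 × (20321)² = 1.118 × 10⁻⁵ × 9.3 × 412,943,041 ≈ 42,935.3 × g
Target RCF = 42,935.3 + 42,600 = 85,535.3 × g
N² = 85,535.3 / (10.3974 × 10⁻⁵) = 822,660,473
N ≈ √822,660,473 ≈ 28,682.1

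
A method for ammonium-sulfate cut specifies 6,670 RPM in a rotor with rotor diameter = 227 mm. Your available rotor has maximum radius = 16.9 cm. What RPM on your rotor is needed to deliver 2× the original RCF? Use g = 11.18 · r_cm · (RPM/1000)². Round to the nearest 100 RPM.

Original rotor: r = 227 mm / 2 = 113.5 mm = 11.35 cm
RCF = 11.18 × r × (N/1000)²
RCF_original = 11.18 × 11.35 × (6.67)² = 11.18 × 11.35 × 44.4889 ≈ 5,645.3 × g
Target RCF = 2 × 5,645.3 ≈ 11,290.6 × g
11,290.6 = 11.18 × 16.9 × (N/1000)²
(N/1000)² = 11,290.6 / 188.942 = 59.75696
N = 1000 × √59.75696 ≈ 7,730.3

7700 RPM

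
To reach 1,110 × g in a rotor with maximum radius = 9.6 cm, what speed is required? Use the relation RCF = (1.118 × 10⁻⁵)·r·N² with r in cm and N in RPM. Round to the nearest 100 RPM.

3200 RPM

1,110 = 1.118 × 10⁻⁵ × 9.6 × N²
N² = 1,110 / (10.7328 × 10⁻⁵) = 10,342,129
N ≈ √10,342,129 ≈ 3,215.9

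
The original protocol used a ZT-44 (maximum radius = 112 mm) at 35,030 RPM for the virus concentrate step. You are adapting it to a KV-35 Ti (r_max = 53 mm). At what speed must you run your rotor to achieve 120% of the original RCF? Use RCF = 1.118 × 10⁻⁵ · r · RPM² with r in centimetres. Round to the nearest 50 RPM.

≈ 55800 RPM

Original rotor: r = 112 mm = 11.2 cm
RCF_original = 1.118 × 10⁻⁵ × 11.2 × (35030)² = 1.118 × 10⁻⁵ × 11.2 × 1,227,100,900 ≈ 153,652.7 × g
Target RCF = 1.2 × 153,652.7 ≈ 184,383.2 × g
Your rotor: r = 53 mm = 5.3 cm
184,383.2 = 1.118 × 10⁻⁵ × 5.3 × N²
N² = 184,383.2 / (5.9254 × 10⁻⁵) = 3,111,742,667
N ≈ √3,111,742,667 ≈ 55,783.0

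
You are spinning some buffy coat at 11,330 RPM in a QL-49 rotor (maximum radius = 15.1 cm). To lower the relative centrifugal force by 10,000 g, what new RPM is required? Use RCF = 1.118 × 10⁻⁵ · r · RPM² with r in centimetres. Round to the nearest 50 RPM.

8300 RPM

Current RCF = 1.118 × 10⁻⁵ × 15.1 × (11330)² = 1.118 × 10⁻⁵ × 15.1 × 128,368,900 ≈ 21,671 × g
Target RCF = 21,671 − 10,000 = 11,671 × g
N² = 11,671 / (16.8818 × 10⁻⁵) = 69,133,623
N ≈ √69,133,623 ≈ 8,314.7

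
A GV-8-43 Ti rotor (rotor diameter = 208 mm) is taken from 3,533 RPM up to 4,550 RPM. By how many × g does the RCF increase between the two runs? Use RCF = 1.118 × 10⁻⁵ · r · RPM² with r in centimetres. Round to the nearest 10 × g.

≈ 960 × g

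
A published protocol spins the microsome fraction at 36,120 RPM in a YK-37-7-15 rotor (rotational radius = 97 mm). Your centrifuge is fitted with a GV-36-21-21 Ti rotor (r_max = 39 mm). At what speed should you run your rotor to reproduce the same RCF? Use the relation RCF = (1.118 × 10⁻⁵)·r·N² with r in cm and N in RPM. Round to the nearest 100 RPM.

Original rotor: r = 97 mm = 9.7 cm
RCF_original = 1.118 × 10⁻⁵ × 9.7 × (36120)² = 1.118 × 10⁻⁵ × 9.7 × 1,304,654,400 ≈ 141,484.6 × g
Your rotor: r = 39 mm = 3.9 cm
141,484.6 = 1.118 × 10⁻⁵ × 3.9 × N²
N² = 141,484.6 / (4.3602 × 10⁻⁵) = 3,244,910,784
N ≈ √3,244,910,784 ≈ 56,964.1

≈ 57000 RPM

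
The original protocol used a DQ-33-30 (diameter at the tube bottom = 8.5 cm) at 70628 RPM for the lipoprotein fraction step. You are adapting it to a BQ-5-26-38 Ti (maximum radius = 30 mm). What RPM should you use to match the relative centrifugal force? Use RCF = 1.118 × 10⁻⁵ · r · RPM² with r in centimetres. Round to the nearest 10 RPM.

≈ 84060 RPM

Original rotor: r = 8.5 / 2 = 4.25 cm
RCF_original = 1.118 × 10⁻⁵ × 4.25 × (70628)² = 1.118 × 10⁻⁵ × 4.25 × 4,988,314,384 ≈ 237,019.8 × g
Your rotor: r = 30 mm = 3.0 cm
237,019.8 = 1.118 × 10⁻⁵ × 3 × N²
N² = 237,019.8 / (3.354 × 10⁻⁵) = 7,066,779,964
N ≈ √7,066,779,964 ≈ 84,064.1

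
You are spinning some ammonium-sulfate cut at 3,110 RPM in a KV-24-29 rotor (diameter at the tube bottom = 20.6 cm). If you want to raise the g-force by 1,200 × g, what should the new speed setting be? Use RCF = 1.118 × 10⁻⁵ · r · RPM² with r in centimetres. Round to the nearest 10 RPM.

N₂ ≈ 4480 RPM

r = 20.6 / 2 = 10.3 cm
Current RCF = 1.118 × 10⁻⁵ × 10.3 × (3110)² = 1.118 × 10⁻⁵ × 10.3 × 9,672,100 ≈ 1,113.8 × g
Target RCF = 1,113.8 + 1,200 = 2,313.8 × g
N² = 2,313.8 / (11.5154 × 10⁻⁵) = 20,093,093
N ≈ √20,093,093 ≈ 4,482.5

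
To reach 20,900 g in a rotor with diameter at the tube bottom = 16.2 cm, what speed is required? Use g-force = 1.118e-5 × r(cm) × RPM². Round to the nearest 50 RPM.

N ≈ 15200 RPM

r = 16.2 / 2 = 8.1 cm
RCF = 1.118 × 10⁻⁵ × r × N²
20,900 = 1.118 × 10⁻⁵ × 8.1 × N²
N² = 20,900 / (9.0558 × 10⁻⁵) = 230,791,316
N ≈ √230,791,316 ≈ 15,191.8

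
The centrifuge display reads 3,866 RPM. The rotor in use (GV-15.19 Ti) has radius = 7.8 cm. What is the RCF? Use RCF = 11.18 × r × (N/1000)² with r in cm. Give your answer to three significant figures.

RCF = 11.18 × 7.8 × (3.866)² = 11.18 × 7.8 × 14.945956 ≈ 1,303.3 × g

≈ 1300 x g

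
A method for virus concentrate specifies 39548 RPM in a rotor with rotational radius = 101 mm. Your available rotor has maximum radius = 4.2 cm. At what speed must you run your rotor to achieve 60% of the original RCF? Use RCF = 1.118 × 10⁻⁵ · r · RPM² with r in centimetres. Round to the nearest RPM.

≈ 47505 RPM

Original rotor: r = 101 mm = 10.1 cm
RCF = 1.118 × 10⁻⁵ × r × N²
RCF_original = 1.118 × 10⁻⁵ × 10.1 × (39548)² = 1.118 × 10⁻⁵ × 10.1 × 1,564,044,304 ≈ 176,608.8 × g
Target RCF = 0.6 × 176,608.8 ≈ 105,965.3 × g
105,965.3 = 1.118 × 10⁻⁵ × 4.2 × N²
N² = 105,965.3 / (4.6956 × 10⁻⁵) = 2,256,693,500
N ≈ √2,256,693,500 ≈ 47,504.7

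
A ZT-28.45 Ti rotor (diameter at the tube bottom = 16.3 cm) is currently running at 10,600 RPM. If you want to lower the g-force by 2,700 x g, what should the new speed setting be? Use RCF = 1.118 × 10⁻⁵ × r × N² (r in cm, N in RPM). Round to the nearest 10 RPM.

r = 16.3 / 2 = 8.15 cm
Current RCF = 1.118 × 10⁻⁵ × 8.15 × (10600)² = 1.118 × 10⁻⁵ × 8.15 × 112,360,000 ≈ 10,237.9 × g
Target RCF = 10,237.9 − 2,700 = 7,537.9 × g
N² = 7,537.9 / (9.1117 × 10⁻⁵) = 82,727,702
N ≈ √82,727,702 ≈ 9,095.5

N₂ ≈ 9100 RPM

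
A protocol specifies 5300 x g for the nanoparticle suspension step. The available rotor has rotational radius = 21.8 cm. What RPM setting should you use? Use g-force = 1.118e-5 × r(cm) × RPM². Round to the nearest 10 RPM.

RCF = 1.118 × 10⁻⁵ × r × N²
5,300 = 1.118 × 10⁻⁵ × 21.8 × N²
N² = 5,300 / (24.3724 × 10⁻⁵) = 21,745,909
N ≈ √21,745,909 ≈ 4,663.3

≈ 4660 RPM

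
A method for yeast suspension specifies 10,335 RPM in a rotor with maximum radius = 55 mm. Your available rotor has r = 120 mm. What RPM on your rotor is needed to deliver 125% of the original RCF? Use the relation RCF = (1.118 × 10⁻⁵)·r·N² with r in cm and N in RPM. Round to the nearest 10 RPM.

Original rotor: r = 55 mm = 5.5 cm
RCF_original = 1.118 × 10⁻⁵ × 5.5 × (10335)² = 1.118 × 10⁻⁵ × 5.5 × 106,812,225 ≈ 6,567.9 × g
Target RCF = 1.25 × 6,567.9 ≈ 8,209.9 × g
Your rotor: r = 120 mm = 12.0 cm
8,209.9 = 1.118 × 10⁻⁵ × 12 × N²
N² = 8,209.9 / (13.416 × 10⁻⁵) = 61,194,842
N ≈ √61,194,842 ≈ 7,822.7

≈ 7820 RPM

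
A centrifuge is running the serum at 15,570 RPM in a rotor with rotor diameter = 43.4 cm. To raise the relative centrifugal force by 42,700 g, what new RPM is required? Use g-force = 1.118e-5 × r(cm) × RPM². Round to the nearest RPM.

r = 43.4 / 2 = 21.7 cm
Current RCF = 1.118 × 10⁻⁵ × 21.7 × (15570)² = 1.118 × 10⁻⁵ × 21.7 × 242,424,900 ≈ 58,813.7 × g
Target RCF = 58,813.7 + 42,700 = 101,513.7 × g
N² = 101,513.7 / (24.2606 × 10⁻⁵) = 418,430,294
N ≈ √418,430,294 ≈ 20,455.6

N₂ ≈ 20456 RPM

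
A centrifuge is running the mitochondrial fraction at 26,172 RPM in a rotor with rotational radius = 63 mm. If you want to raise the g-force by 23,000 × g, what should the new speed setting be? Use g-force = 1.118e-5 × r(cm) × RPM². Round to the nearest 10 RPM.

r = 63 mm = 6.3 cm
Current RCF = 1.118 × 10⁻⁵ × 6.3 × (26172)² = 1.118 × 10⁻⁵ × 6.3 × 684,973,584 ≈ 48,245.4 × g
Target RCF = 48,245.4 + 23,000 = 71,245.4 × g
N² = 71,245.4 / (7.0434 × 10⁻⁵) = 1,011,520,005
N ≈ √1,011,520,005 ≈ 31,804.4

≈ 31800 RPM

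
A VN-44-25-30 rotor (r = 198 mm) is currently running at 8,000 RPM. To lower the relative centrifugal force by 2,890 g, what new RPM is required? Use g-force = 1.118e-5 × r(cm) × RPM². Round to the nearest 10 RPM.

r = 198 mm = 19.8 cm
Current RCF = 1.118 × 10⁻⁵ × 19.8 × (8000)² = 1.118 × 10⁻⁵ × 19.8 × 64,000,000 ≈ 14,167.3 × g
Target RCF = 14,167.3 − 2,890 = 11,277.3 × g
N² = 11,277.3 / (22.1364 × 10⁻⁵) = 50,944,598
N ≈ √50,944,598 ≈ 7,137.5

N₂ ≈ 7140 RPM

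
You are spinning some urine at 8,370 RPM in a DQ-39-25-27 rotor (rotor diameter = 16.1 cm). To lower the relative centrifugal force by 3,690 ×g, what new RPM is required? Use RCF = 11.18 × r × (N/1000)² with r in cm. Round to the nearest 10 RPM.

5390 RPM

r = 16.1 / 2 = 8.05 cm
Current RCF = 11.18 × 8.05 × (8.37)² = 11.18 × 8.05 × 70.0569 ≈ 6,305.1 × g
Target RCF = 6,305.1 − 3,690 = 2,615.1 × g
(N/1000)² = 2,615.1 / 89.999 = 29.05699
N = 1000 × √29.05699 ≈ 5,390.5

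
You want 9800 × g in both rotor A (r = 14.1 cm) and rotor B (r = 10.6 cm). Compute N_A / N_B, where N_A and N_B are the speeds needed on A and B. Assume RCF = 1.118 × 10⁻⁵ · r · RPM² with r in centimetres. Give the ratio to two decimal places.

0.87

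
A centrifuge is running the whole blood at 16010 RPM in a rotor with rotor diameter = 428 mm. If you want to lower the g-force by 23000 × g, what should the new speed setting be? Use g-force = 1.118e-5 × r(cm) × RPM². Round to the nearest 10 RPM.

r = 428 mm / 2 = 214 mm = 21.4 cm
Current RCF = 1.118 × 10⁻⁵ × 21.4 × (16010)² = 1.118 × 10⁻⁵ × 21.4 × 256,320,100 ≈ 61,325.1 × g
Target RCF = 61,325.1 − 23,000 = 38,325.1 × g
N² = 38,325.1 / (23.9252 × 10⁻⁵) = 160,187,167
N ≈ √160,187,167 ≈ 12,656.5

N₂ ≈ 12660 RPM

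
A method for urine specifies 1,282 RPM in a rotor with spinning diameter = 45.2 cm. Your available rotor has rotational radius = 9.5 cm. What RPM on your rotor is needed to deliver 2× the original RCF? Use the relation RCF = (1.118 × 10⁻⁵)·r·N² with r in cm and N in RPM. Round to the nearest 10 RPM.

≈ 2800 RPM

Original rotor: r = 45.2 / 2 = 22.6 cm
RCF = 1.118 × 10⁻⁵ × r × N²
RCF_original = 1.118 × 10⁻⁵ × 22.6 × (1282)² = 1.118 × 10⁻⁵ × 22.6 × 1,643,524 ≈ 415.3 × g
Target RCF = 2 × 415.3 ≈ 830.6 × g
830.6 = 1.118 × 10⁻⁵ × 9.5 × N²
N² = 830.6 / (10.621 × 10⁻⁵) = 7,820,356
N ≈ √7,820,356 ≈ 2,796.5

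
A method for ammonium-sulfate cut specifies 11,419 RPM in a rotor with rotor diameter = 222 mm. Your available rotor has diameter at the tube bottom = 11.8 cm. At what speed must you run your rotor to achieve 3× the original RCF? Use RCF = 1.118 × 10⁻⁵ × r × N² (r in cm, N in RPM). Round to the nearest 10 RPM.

≈ 27130 RPM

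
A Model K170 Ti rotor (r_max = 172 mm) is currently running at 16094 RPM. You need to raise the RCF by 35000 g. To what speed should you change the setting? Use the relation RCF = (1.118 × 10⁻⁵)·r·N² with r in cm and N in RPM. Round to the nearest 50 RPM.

≈ 21000 RPM

r = 172 mm = 17.2 cm
Current RCF = 1.118 × 10⁻⁵ × 17.2 × (16094)² = 1.118 × 10⁻⁵ × 17.2 × 259,016,836 ≈ 49,807.9 × g
Target RCF = 49,807.9 + 35,000 = 84,807.9 × g
N² = 84,807.9 / (19.2296 × 10⁻⁵) = 441,027,894
N ≈ √441,027,894 ≈ 21,000.7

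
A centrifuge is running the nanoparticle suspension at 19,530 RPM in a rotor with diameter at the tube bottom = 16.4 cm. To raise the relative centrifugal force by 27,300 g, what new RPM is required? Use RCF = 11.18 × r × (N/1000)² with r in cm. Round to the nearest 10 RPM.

r = 16.4 / 2 = 8.2 cm
Current RCF = 11.18 × 8.2 × (19.53)² = 11.18 × 8.2 × 381.4209 ≈ 34,967.1 × g
Target RCF = 34,967.1 + 27,300 = 62,267.1 × g
(N/1000)² = 62,267.1 / 91.676 = 679.2083
N = 1000 × √679.2083 ≈ 26,061.6

N₂ ≈ 26060 RPM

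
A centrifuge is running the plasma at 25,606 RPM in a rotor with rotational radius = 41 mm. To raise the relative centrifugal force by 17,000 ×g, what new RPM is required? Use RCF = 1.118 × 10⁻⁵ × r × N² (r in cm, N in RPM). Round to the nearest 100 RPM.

r = 41 mm = 4.1 cm
Current RCF = 1.118 × 10⁻⁵ × 4.1 × (25606)² = 1.118 × 10⁻⁵ × 4.1 × 655,667,236 ≈ 30,054.5 × g
Target RCF = 30,054.5 + 17,000 = 47,054.5 × g
N² = 47,054.5 / (4.5838 × 10⁻⁵) = 1,026,539,116
N ≈ √1,026,539,116 ≈ 32,039.6

≈ 32000 RPM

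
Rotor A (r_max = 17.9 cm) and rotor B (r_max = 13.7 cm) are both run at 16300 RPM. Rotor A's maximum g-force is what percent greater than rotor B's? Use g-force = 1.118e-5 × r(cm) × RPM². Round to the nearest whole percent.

31%

At equal RPM, RCF scales linearly with r: ratio = 17.9 / 13.7 = 1.3066.
So rotor A delivers 30.7% more g-force.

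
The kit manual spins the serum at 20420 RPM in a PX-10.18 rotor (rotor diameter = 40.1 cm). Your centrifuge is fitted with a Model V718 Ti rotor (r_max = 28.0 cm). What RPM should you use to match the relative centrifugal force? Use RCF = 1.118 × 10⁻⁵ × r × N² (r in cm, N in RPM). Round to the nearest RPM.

Original rotor: r = 40.1 / 2 = 20.05 cm
RCF = 1.118 × 10⁻⁵ × r × N²
RCF_original = 1.118 × 10⁻⁵ × 20.05 × (20420)² = 1.118 × 10⁻⁵ × 20.05 × 416,976,400 ≈ 93,469 × g
93,469 = 1.118 × 10⁻⁵ × 28 × N²
N² = 93,469 / (31.304 × 10⁻⁵) = 298,584,845
N ≈ √298,584,845 ≈ 17,279.6

≈ 17280 RPM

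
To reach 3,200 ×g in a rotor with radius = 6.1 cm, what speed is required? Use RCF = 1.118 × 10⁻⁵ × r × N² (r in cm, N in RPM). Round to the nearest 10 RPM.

≈ 6850 RPM

3,200 = 1.118 × 10⁻⁵ × 6.1 × N²
N² = 3,200 / (6.8198 × 10⁻⁵) = 46,922,197
N ≈ √46,922,197 ≈ 6,850.0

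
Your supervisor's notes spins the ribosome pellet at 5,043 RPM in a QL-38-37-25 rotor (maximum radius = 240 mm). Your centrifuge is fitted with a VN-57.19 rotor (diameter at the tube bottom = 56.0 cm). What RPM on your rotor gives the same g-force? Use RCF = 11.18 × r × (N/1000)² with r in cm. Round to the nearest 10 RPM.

4670 RPM

Original rotor: r = 240 mm = 24.0 cm
RCF = 11.18 × r × (N/1000)²
RCF_original = 11.18 × 24 × (5.043)² = 11.18 × 24 × 25.431849 ≈ 6,823.9 × g
Your rotor: r = 56.0 / 2 = 28 cm
6,823.9 = 11.18 × 28 × (N/1000)²
(N/1000)² = 6,823.9 / 313.04 = 21.79881
N = 1000 × √21.79881 ≈ 4,668.9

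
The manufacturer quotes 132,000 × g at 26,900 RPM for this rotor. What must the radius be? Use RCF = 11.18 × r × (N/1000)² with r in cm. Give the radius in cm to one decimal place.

≈ 16.3 cm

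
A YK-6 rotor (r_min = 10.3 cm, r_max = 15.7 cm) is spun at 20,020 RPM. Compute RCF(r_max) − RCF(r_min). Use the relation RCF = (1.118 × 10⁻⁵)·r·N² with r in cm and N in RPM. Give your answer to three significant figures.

ΔRCF = 1.118 × 10⁻⁵ × (r_max − r_min) × N² = 1.118 × 10⁻⁵ × 5.4 × 400,800,400 ≈ 24,197.1

ΔRCF ≈ 24200 × g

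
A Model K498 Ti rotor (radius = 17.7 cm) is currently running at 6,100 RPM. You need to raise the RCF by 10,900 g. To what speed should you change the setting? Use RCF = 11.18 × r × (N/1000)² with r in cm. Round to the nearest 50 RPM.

Current RCF = 11.18 × 17.7 × (6.1)² = 11.18 × 17.7 × 37.21 ≈ 7,363.3 × g
Target RCF = 7,363.3 + 10,900 = 18,263.3 × g
(N/1000)² = 18,263.3 / 197.886 = 92.29203
N = 1000 × √92.29203 ≈ 9,606.9

N₂ ≈ 9600 RPM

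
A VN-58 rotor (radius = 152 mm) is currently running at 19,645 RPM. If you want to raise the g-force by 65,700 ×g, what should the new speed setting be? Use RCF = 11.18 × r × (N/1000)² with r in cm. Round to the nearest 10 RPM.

27790 RPM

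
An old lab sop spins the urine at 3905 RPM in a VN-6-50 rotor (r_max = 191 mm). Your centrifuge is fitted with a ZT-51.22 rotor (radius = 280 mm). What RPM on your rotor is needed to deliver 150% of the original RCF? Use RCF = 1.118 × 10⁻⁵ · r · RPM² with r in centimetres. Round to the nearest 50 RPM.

≈ 3950 RPM

Original rotor: r = 191 mm = 19.1 cm
RCF = 1.118 × 10⁻⁵ × r × N²
RCF_original = 1.118 × 10⁻⁵ × 19.1 × (3905)² = 1.118 × 10⁻⁵ × 19.1 × 15,249,025 ≈ 3,256.2 × g
Target RCF = 1.5 × 3,256.2 ≈ 4,884.3 × g
Your rotor: r = 280 mm = 28.0 cm
4,884.3 = 1.118 × 10⁻⁵ × 28 × N²
N² = 4,884.3 / (31.304 × 10⁻⁵) = 15,602,798
N ≈ √15,602,798 ≈ 3,950.0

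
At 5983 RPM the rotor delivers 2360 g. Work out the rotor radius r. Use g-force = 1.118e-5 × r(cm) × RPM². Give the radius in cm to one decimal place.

≈ 5.9 cm

2360 = 1.118 × 10⁻⁵ × r × (5983)²
r = 2360 / (1.118 × 10⁻⁵ × 35,796,289) = 2360 / 400.2025 ≈ 5.897 cm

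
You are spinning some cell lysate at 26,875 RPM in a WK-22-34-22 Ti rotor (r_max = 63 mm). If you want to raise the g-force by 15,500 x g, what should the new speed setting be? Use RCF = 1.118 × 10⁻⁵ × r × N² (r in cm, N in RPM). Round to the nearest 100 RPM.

≈ 30700 RPM

r = 63 mm = 6.3 cm
Current RCF = 1.118 × 10⁻⁵ × 6.3 × (26875)² = 1.118 × 10⁻⁵ × 6.3 × 722,265,625 ≈ 50,872.1 × g
Target RCF = 50,872.1 + 15,500 = 66,372.1 × g
N² = 66,372.1 / (7.0434 × 10⁻⁵) = 942,330,409
N ≈ √942,330,409 ≈ 30,697.4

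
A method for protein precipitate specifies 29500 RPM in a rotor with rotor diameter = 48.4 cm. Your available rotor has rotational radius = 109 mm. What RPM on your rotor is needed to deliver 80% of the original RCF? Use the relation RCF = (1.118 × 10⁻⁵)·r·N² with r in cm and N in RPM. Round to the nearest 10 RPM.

Original rotor: r = 48.4 / 2 = 24.2 cm
RCF_original = 1.118 × 10⁻⁵ × 24.2 × (29500)² = 1.118 × 10⁻⁵ × 24.2 × 870,250,000 ≈ 235,451.4 × g
Target RCF = 0.8 × 235,451.4 ≈ 188,361.1 × g
Your rotor: r = 109 mm = 10.9 cm
188,361.1 = 1.118 × 10⁻⁵ × 10.9 × N²
N² = 188,361.1 / (12.1862 × 10⁻⁵) = 1,545,691,848
N ≈ √1,545,691,848 ≈ 39,315.3

39320 RPM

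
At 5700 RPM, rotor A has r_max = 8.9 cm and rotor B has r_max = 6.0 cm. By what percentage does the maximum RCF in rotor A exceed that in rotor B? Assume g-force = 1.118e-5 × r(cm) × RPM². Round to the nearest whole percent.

48%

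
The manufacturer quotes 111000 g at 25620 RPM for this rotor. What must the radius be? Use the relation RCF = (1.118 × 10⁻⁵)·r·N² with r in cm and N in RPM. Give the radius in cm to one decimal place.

RCF = 1.118 × 10⁻⁵ × r × N²
111000 = 1.118 × 10⁻⁵ × r × (25620)²
r = 111000 / (1.118 × 10⁻⁵ × 656,384,400) = 111000 / 7338.378 ≈ 15.126 cm

≈ 15.1 cm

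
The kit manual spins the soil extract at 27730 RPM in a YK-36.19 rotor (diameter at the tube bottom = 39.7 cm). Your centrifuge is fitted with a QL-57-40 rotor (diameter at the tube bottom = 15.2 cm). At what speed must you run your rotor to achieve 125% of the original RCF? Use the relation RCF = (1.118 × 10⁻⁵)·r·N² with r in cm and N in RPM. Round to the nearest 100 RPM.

50100 RPM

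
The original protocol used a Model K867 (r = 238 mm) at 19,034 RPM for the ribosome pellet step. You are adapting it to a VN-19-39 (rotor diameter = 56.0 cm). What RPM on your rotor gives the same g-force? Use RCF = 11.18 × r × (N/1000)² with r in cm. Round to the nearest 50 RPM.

17550 RPM

Original rotor: r = 238 mm = 23.8 cm
RCF_original = 11.18 × 23.8 × (19.034)² = 11.18 × 23.8 × 362.293156 ≈ 96,400.4 × g
Your rotor: r = 56.0 / 2 = 28 cm
96,400.4 = 11.18 × 28 × (N/1000)²
(N/1000)² = 96,400.4 / 313.04 = 307.9491
N = 1000 × √307.9491 ≈ 17,548.5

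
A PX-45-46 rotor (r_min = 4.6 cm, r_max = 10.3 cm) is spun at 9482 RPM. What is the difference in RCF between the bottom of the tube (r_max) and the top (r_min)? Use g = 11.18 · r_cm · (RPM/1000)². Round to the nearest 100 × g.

≈ 5700 × g

ΔRCF = 11.18 × (r_max − r_min) × (N/1000)² = 11.18 × 5.7 × 89.908324 ≈ 5,729.5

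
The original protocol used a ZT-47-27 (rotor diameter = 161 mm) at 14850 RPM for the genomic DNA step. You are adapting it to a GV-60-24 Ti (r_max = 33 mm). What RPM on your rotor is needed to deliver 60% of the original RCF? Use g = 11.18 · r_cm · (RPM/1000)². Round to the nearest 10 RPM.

17970 RPM

Original rotor: r = 161 mm / 2 = 80.5 mm = 8.05 cm
RCF = 11.18 × r × (N/1000)²
RCF_original = 11.18 × 8.05 × (14.85)² = 11.18 × 8.05 × 220.5225 ≈ 19,846.8 × g
Target RCF = 0.6 × 19,846.8 ≈ 11,908.1 × g
Your rotor: r = 33 mm = 3.3 cm
11,908.1 = 11.18 × 3.3 × (N/1000)²
(N/1000)² = 11,908.1 / 36.894 = 322.7652
N = 1000 × √322.7652 ≈ 17,965.7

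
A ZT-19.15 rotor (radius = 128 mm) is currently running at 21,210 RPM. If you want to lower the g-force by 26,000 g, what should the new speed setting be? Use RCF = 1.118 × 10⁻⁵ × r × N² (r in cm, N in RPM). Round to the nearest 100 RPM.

16400 RPM

r = 128 mm = 12.8 cm
Current RCF = 1.118 × 10⁻⁵ × 12.8 × (21210)² = 1.118 × 10⁻⁵ × 12.8 × 449,864,100 ≈ 64,377.4 × g
Target RCF = 64,377.4 − 26,000 = 38,377.4 × g
N² = 38,377.4 / (14.3104 × 10⁻⁵) = 268,178,388
N ≈ √268,178,388 ≈ 16,376.2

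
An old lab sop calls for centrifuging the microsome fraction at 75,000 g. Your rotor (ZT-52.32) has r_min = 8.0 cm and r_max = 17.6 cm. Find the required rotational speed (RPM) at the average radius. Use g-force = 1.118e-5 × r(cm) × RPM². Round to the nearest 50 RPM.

≈ 22900 RPM

r_avg = (8.0 + 17.6) / 2 = 12.8 cm
75,000 = 1.118 × 10⁻⁵ × 12.8 × N²
N² = 75,000 / (14.3104 × 10⁻⁵) = 524,094,365
N ≈ √524,094,365 ≈ 22,893.1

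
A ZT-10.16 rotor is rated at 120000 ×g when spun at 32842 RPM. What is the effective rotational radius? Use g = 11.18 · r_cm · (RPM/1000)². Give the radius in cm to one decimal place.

120000 = 11.18 × r × (32.842)²
r = 120000 / (11.18 × 1078.596964) = 120000 / 12058.71 ≈ 9.951 cm

≈ 10.0 cm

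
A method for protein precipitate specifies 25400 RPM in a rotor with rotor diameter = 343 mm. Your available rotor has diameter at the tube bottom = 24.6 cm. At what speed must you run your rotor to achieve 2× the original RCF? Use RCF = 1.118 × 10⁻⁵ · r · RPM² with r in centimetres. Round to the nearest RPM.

≈ 42416 RPM

Original rotor: r = 343 mm / 2 = 171.5 mm = 17.15 cm
RCF = 1.118 × 10⁻⁵ × r × N²
RCF_original = 1.118 × 10⁻⁵ × 17.15 × (25400)² = 1.118 × 10⁻⁵ × 17.15 × 645,160,000 ≈ 123,701 × g
Target RCF = 2 × 123,701 ≈ 247,402 × g
Your rotor: r = 24.6 / 2 = 12.3 cm
247,402 = 1.118 × 10⁻⁵ × 12.3 × N²
N² = 247,402 / (13.7514 × 10⁻⁵) = 1,799,104,091
N ≈ √1,799,104,091 ≈ 42,415.8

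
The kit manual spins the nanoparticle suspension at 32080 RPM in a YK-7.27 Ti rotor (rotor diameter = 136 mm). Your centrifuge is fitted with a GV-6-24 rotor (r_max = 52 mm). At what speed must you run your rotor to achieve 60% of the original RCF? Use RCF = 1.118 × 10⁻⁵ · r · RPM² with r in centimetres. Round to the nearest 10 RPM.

≈ 28420 RPM

Original rotor: r = 136 mm / 2 = 68 mm = 6.8 cm
RCF = 1.118 × 10⁻⁵ × r × N²
RCF_original = 1.118 × 10⁻⁵ × 6.8 × (32080)² = 1.118 × 10⁻⁵ × 6.8 × 1,029,126,400 ≈ 78,238.3 × g
Target RCF = 0.6 × 78,238.3 ≈ 46,943 × g
Your rotor: r = 52 mm = 5.2 cm
46,943 = 1.118 × 10⁻⁵ × 5.2 × N²
N² = 46,943 / (5.8136 × 10⁻⁵) = 807,468,694
N ≈ √807,468,694 ≈ 28,416.0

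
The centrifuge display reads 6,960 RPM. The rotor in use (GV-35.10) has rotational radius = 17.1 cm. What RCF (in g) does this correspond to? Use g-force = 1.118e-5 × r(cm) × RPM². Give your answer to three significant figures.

≈ 9260 g

RCF = 1.118 × 10⁻⁵ × r × N²
RCF = 1.118 × 10⁻⁵ × 17.1 × (6960)² = 1.118 × 10⁻⁵ × 17.1 × 48,441,600 ≈ 9,261 × g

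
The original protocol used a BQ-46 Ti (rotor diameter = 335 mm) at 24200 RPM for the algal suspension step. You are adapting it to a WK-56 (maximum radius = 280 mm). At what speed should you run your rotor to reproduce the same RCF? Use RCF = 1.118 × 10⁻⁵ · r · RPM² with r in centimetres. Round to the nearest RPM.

≈ 18717 RPM

Original rotor: r = 335 mm / 2 = 167.5 mm = 16.75 cm
RCF_original = 1.118 × 10⁻⁵ × 16.75 × (24200)² = 1.118 × 10⁻⁵ × 16.75 × 585,640,000 ≈ 109,669.9 × g
Your rotor: r = 280 mm = 28.0 cm
109,669.9 = 1.118 × 10⁻⁵ × 28 × N²
N² = 109,669.9 / (31.304 × 10⁻⁵) = 350,338,295
N ≈ √350,338,295 ≈ 18,717.3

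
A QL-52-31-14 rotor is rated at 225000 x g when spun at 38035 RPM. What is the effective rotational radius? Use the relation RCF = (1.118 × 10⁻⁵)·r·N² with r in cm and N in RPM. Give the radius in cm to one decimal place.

13.9 cm

225000 = 1.118 × 10⁻⁵ × r × (38035)²
r = 225000 / (1.118 × 10⁻⁵ × 1,446,661,225) = 225000 / 16173.67 ≈ 13.911 cm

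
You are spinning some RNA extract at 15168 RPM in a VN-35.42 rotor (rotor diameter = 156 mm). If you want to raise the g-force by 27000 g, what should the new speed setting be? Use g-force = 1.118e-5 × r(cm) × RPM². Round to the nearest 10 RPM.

r = 156 mm / 2 = 78 mm = 7.8 cm
Current RCF = 1.118 × 10⁻⁵ × 7.8 × (15168)² = 1.118 × 10⁻⁵ × 7.8 × 230,068,224 ≈ 20,062.9 × g
Target RCF = 20,062.9 + 27,000 = 47,062.9 × g
N² = 47,062.9 / (8.7204 × 10⁻⁵) = 539,687,400
N ≈ √539,687,400 ≈ 23,231.2

≈ 23230 RPM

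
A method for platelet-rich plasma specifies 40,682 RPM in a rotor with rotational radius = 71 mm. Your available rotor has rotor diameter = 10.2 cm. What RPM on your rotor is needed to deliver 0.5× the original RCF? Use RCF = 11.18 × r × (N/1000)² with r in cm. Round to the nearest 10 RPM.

33940 RPM

Original rotor: r = 71 mm = 7.1 cm
RCF_original = 11.18 × 7.1 × (40.682)² = 11.18 × 7.1 × 1,655.025124 ≈ 131,372.6 × g
Target RCF = 0.5 × 131,372.6 ≈ 65,686.3 × g
Your rotor: r = 10.2 / 2 = 5.1 cm
65,686.3 = 11.18 × 5.1 × (N/1000)²
(N/1000)² = 65,686.3 / 57.018 = 1152.027
N = 1000 × √1152.027 ≈ 33,941.5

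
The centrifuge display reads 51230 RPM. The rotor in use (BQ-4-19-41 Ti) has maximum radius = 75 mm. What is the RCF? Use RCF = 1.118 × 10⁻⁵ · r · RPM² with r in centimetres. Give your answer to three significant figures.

r = 75 mm = 7.5 cm
RCF = 1.118 × 10⁻⁵ × 7.5 × (51230)² = 1.118 × 10⁻⁵ × 7.5 × 2,624,512,900 ≈ 220,065.4 × g

RCF ≈ 220000 x g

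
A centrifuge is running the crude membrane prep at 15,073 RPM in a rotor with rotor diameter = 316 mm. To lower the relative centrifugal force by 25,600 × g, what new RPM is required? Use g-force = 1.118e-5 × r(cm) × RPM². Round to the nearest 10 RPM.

N₂ ≈ 9070 RPM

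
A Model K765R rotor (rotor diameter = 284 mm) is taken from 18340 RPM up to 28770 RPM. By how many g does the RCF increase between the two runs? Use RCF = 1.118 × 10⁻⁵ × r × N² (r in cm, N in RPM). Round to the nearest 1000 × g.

78000 g

r = 284 mm / 2 = 142 mm = 14.2 cm
RCF₁ = 1.118 × 10⁻⁵ × 14.2 × (18340)² = 1.118 × 10⁻⁵ × 14.2 × 336,355,600 ≈ 53,398.5 × g
RCF₂ = 1.118 × 10⁻⁵ × 14.2 × (28770)² = 1.118 × 10⁻⁵ × 14.2 × 827,712,900 ≈ 131,404.4 × g
Increase = 131,404.4 − 53,398.5 = 78,005.9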